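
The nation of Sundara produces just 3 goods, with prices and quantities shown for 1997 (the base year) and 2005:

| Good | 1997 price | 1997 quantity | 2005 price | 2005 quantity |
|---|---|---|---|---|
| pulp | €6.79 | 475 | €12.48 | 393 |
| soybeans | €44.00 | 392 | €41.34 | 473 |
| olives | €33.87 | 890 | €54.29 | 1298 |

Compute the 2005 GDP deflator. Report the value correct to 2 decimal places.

140.75

Nominal GDP 2005 = 12.48·393 + 41.34·473 + 54.29·1298 = 94926.88.
Real GDP 2005 (at 1997 prices) = 6.79·393 + 44.00·473 + 33.87·1298 = 67443.73.
Deflator = Nominal/Real × 100 = 94926.88/67443.73 × 100 = 140.750.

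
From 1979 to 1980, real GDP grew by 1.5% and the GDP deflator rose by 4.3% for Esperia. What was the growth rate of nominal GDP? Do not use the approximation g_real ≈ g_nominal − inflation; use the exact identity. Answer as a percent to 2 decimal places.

5.86%

(1 + g_nom) = (1 + g_real)(1 + π) = 1.0150 × 1.0430 = 1.05865.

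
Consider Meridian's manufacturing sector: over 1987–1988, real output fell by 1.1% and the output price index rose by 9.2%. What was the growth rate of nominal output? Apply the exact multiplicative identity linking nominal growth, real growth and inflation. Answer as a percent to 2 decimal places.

8.00%

(1 + g_nom) = (1 + g_real)(1 + π) = 0.9890 × 1.0920 = 1.07999.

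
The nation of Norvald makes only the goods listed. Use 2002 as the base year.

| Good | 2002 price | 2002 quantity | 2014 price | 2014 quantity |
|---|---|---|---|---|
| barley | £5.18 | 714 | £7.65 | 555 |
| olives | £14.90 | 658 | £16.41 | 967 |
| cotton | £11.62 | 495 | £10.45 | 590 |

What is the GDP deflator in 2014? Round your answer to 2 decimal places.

Nominal GDP 2014 = 7.65·555 + 16.41·967 + 10.45·590 = 26279.72.
Real GDP 2014 (at 2002 prices) = 5.18·555 + 14.90·967 + 11.62·590 = 24139.00.
Deflator = Nominal/Real × 100 = 26279.72/24139.00 × 100 = 108.868.

108.87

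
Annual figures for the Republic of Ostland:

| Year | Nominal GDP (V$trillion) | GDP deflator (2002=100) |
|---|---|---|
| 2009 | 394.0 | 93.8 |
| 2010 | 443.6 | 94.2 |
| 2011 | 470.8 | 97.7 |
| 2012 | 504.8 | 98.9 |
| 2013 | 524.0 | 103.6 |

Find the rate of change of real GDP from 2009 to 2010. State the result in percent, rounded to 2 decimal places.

Real GDP 2009 = 394.0/0.938 = 420.04.
Real GDP 2010 = 443.6/0.942 = 470.91.
Change = 470.91/420.04 − 1 = 0.1211.

12.11%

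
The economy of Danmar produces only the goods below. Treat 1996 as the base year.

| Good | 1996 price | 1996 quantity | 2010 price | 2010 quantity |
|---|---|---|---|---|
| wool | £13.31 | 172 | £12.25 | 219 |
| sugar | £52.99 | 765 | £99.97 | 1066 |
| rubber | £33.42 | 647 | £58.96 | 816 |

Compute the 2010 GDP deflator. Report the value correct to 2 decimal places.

181.56

Nominal GDP 2010 = 12.25·219 + 99.97·1066 + 58.96·816 = 157362.13.
Real GDP 2010 (at 1996 prices) = 13.31·219 + 52.99·1066 + 33.42·816 = 86672.95.
Deflator = Nominal/Real × 100 = 157362.13/86672.95 × 100 = 181.559.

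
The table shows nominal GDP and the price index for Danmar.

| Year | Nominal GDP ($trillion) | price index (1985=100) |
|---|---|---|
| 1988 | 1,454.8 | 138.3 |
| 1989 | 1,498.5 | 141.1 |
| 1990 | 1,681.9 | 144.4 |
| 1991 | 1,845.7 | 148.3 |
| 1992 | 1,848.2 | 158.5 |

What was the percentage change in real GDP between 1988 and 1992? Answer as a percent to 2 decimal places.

10.85%

Real GDP 1988 = 1454.8/1.383 = 1051.92.
Real GDP 1992 = 1848.2/1.585 = 1166.06.
Change = 1166.06/1051.92 − 1 = 0.1085.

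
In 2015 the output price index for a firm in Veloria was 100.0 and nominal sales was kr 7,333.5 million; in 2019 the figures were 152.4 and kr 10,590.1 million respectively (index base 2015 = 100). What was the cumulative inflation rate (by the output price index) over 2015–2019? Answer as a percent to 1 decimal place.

Price-level change = 152.4 / 100.0 − 1 = 0.5240.

52.4%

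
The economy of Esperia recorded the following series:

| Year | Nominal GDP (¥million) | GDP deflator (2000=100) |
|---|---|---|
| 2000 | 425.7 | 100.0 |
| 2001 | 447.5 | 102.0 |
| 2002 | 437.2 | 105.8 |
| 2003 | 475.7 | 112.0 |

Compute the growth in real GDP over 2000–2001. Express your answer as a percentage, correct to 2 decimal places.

3.06%

Real GDP 2000 = 425.7/1.000 = 425.70.
Real GDP 2001 = 447.5/1.020 = 438.73.
Change = 438.73/425.70 − 1 = 0.0306.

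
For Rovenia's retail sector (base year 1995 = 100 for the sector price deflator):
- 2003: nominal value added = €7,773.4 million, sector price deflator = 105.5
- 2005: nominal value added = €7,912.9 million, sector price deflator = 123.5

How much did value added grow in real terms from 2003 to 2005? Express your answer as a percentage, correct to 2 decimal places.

-13.04%

Deflate each year: 2003 → 7773.4/1.055 = 7368.15; 2005 → 7912.9/1.235 = 6407.21.
So real value added changed by 6407.21/7368.15 − 1 = -0.1304, i.e. -13.04%.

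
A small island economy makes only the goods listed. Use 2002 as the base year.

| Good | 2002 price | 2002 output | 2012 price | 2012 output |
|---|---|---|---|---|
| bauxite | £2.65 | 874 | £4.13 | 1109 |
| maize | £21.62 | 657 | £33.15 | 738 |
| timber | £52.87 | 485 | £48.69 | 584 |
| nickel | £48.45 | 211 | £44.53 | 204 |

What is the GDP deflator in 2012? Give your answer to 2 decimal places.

Nominal GDP 2012 = 4.13·1109 + 33.15·738 + 48.69·584 + 44.53·204 = 66563.95.
Real GDP 2012 (at 2002 prices) = 2.65·1109 + 21.62·738 + 52.87·584 + 48.45·204 = 59654.29.
Deflator = Nominal/Real × 100 = 66563.95/59654.29 × 100 = 111.583.

111.58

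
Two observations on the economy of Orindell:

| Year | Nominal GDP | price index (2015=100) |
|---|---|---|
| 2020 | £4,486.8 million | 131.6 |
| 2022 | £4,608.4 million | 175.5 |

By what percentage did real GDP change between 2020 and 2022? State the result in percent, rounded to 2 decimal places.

-22.98%

Deflate each year: 2020 → 4486.8/1.316 = 3409.42; 2022 → 4608.4/1.755 = 2625.87.
So real GDP changed by 2625.87/3409.42 − 1 = -0.2298, i.e. -22.98%.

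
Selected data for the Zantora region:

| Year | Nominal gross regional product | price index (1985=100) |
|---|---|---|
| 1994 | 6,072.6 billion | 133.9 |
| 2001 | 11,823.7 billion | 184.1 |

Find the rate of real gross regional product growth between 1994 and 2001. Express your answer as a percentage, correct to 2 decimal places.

41.61%

Real gross regional product 1994 = 6072.6 / 1.339 = 4535.18.
Real gross regional product 2001 = 11823.7 / 1.841 = 6422.43.
Real growth = 6422.43 / 4535.18 − 1 = 0.4161.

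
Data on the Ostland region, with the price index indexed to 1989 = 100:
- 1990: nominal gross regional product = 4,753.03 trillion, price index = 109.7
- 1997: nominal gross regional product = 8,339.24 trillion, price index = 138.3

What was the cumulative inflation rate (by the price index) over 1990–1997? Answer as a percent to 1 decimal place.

26.1%

Price-level change = 138.3 / 109.7 − 1 = 0.2607.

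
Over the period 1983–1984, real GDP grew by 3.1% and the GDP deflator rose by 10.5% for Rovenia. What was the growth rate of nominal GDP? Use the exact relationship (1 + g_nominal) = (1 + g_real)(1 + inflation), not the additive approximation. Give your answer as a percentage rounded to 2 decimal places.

(1 + g_nom) = (1 + g_real)(1 + π) = 1.0310 × 1.1050 = 1.13926.

13.93%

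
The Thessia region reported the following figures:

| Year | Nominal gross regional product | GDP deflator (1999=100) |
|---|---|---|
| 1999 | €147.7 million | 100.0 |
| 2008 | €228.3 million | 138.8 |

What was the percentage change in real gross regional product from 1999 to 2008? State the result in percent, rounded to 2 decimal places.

11.36%

Deflate each year: 1999 → 147.7/1.000 = 147.70; 2008 → 228.3/1.388 = 164.48.
So real gross regional product changed by 164.48/147.70 − 1 = 0.1136, i.e. 11.36%.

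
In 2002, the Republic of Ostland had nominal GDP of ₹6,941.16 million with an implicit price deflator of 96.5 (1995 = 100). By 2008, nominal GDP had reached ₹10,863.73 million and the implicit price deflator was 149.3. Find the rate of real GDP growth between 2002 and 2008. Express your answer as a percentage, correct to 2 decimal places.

Real GDP 2002 = 6941.16 / 0.965 = 7192.91.
Real GDP 2008 = 10863.73 / 1.493 = 7276.44.
Real growth = 7276.44 / 7192.91 − 1 = 0.0116.

1.16%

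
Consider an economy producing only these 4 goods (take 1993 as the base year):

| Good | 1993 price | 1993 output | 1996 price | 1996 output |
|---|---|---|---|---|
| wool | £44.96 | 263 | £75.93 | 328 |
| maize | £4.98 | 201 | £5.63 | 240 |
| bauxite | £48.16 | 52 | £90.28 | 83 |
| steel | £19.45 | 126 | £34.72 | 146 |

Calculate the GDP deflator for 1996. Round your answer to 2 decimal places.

170.41

Nominal GDP 1996 = 75.93·328 + 5.63·240 + 90.28·83 + 34.72·146 = 38818.60.
Real GDP 1996 (at 1993 prices) = 44.96·328 + 4.98·240 + 48.16·83 + 19.45·146 = 22779.06.
Deflator = Nominal/Real × 100 = 38818.60/22779.06 × 100 = 170.414.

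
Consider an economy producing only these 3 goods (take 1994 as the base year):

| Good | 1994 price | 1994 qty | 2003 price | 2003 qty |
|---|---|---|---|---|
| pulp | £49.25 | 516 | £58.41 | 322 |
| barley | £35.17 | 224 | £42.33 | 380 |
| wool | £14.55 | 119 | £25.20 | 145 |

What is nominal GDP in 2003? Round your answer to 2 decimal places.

£38547.42

Nominal GDP 2003 = Σ (p_2003 × q_2003) = 58.41·322 + 42.33·380 + 25.20·145 = 38547.42.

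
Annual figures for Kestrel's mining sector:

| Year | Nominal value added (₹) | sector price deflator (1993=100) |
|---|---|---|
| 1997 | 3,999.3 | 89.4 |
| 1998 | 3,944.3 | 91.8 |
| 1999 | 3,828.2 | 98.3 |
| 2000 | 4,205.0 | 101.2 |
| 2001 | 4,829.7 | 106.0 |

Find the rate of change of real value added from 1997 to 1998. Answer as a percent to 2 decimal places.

-3.95%

Real value added 1997 = 3999.3/0.894 = 4473.49.
Real value added 1998 = 3944.3/0.918 = 4296.62.
Change = 4296.62/4473.49 − 1 = -0.0395.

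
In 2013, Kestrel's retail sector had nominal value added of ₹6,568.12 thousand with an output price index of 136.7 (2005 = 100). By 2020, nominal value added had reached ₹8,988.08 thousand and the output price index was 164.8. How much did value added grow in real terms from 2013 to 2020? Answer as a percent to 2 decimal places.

13.51%

Real value added 2013 = 6568.12 / 1.367 = 4804.77.
Real value added 2020 = 8988.08 / 1.648 = 5453.93.
Real growth = 5453.93 / 4804.77 − 1 = 0.1351.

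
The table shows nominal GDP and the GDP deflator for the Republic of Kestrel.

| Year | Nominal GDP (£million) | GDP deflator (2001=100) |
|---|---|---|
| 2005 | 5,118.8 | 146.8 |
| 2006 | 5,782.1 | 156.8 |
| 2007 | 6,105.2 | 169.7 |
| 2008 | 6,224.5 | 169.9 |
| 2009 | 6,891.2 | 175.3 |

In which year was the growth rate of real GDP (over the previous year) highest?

2009

2006: real = 5782.1/1.568 = 3687.56; growth vs 2005 (3486.92) = 5.75%.
2007: real = 6105.2/1.697 = 3597.64; growth vs 2006 (3687.56) = -2.44%.
2008: real = 6224.5/1.699 = 3663.63; growth vs 2007 (3597.64) = 1.83%.
2009: real = 6891.2/1.753 = 3931.09; growth vs 2008 (3663.63) = 7.30%.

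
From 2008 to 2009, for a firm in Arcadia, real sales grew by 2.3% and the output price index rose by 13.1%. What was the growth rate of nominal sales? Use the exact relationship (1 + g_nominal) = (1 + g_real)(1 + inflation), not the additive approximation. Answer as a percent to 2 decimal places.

(1 + g_nom) = (1 + g_real)(1 + π) = 1.0230 × 1.1310 = 1.15701.

15.70%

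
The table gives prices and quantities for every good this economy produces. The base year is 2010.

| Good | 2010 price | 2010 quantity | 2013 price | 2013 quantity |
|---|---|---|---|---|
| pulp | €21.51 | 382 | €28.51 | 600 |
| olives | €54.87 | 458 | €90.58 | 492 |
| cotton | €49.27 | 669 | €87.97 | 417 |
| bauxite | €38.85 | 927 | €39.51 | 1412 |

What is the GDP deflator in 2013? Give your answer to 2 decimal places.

133.68

Nominal GDP 2013 = 28.51·600 + 90.58·492 + 87.97·417 + 39.51·1412 = 154142.97.
Real GDP 2013 (at 2010 prices) = 21.51·600 + 54.87·492 + 49.27·417 + 38.85·1412 = 115303.83.
Deflator = Nominal/Real × 100 = 154142.97/115303.83 × 100 = 133.684.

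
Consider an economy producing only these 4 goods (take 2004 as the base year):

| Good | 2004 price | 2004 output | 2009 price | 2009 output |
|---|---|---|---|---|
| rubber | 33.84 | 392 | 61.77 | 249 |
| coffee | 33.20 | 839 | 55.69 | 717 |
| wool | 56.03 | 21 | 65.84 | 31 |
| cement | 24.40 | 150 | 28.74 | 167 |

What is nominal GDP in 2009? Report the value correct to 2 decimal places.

Nominal GDP 2009 = Σ (p_2009 × q_2009) = 61.77·249 + 55.69·717 + 65.84·31 + 28.74·167 = 62151.08.

62151.08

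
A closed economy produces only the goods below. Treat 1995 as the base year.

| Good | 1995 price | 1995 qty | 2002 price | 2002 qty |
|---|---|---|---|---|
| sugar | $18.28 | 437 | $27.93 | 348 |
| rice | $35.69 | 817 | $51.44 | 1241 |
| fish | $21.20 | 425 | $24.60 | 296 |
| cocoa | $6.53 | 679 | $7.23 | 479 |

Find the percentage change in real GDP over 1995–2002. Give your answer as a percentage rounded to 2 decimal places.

Real GDP 1995 = Nominal GDP 1995 = 18.28·437 + 35.69·817 + 21.20·425 + 6.53·679 = 50590.96.
Real GDP 2002 (at 1995 prices) = 18.28·348 + 35.69·1241 + 21.20·296 + 6.53·479 = 60055.80.
Real growth = 60055.80/50590.96 − 1 = 0.1871.

18.71%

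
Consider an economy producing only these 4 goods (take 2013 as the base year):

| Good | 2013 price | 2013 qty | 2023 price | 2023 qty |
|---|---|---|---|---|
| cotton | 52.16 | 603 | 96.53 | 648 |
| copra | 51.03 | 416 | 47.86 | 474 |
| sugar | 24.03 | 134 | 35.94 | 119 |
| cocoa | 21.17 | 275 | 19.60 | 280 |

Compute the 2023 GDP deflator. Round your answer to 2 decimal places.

Nominal GDP 2023 = 96.53·648 + 47.86·474 + 35.94·119 + 19.60·280 = 95001.94.
Real GDP 2023 (at 2013 prices) = 52.16·648 + 51.03·474 + 24.03·119 + 21.17·280 = 66775.07.
Deflator = Nominal/Real × 100 = 95001.94/66775.07 × 100 = 142.272.

142.27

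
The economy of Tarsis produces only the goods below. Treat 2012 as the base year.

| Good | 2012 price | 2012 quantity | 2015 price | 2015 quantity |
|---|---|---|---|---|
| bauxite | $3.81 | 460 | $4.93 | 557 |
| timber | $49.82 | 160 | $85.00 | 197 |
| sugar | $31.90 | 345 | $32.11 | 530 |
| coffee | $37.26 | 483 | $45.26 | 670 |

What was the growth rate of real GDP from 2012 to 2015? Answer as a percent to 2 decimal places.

38.95%

Real GDP 2012 = Nominal GDP 2012 = 3.81·460 + 49.82·160 + 31.90·345 + 37.26·483 = 38725.88.
Real GDP 2015 (at 2012 prices) = 3.81·557 + 49.82·197 + 31.90·530 + 37.26·670 = 53807.91.
Real growth = 53807.91/38725.88 − 1 = 0.3895.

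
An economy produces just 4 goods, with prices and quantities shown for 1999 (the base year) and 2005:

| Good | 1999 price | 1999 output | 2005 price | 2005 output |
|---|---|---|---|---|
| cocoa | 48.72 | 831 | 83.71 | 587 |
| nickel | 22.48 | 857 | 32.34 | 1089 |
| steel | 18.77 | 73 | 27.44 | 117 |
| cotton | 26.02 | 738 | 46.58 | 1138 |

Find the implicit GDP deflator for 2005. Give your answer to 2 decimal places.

165.60

Nominal GDP 2005 = 83.71·587 + 32.34·1089 + 27.44·117 + 46.58·1138 = 140574.55.
Real GDP 2005 (at 1999 prices) = 48.72·587 + 22.48·1089 + 18.77·117 + 26.02·1138 = 84886.21.
Deflator = Nominal/Real × 100 = 140574.55/84886.21 × 100 = 165.604.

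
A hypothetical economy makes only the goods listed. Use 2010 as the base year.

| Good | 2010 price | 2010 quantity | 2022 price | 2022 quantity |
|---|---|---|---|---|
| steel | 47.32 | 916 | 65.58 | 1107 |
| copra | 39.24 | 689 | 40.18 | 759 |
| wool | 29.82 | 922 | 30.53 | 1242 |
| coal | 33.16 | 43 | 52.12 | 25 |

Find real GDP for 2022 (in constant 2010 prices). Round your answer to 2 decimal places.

120031.84

Real GDP 2022 = Σ (p_2010 × q_2022) = 47.32·1107 + 39.24·759 + 29.82·1242 + 33.16·25 = 120031.84.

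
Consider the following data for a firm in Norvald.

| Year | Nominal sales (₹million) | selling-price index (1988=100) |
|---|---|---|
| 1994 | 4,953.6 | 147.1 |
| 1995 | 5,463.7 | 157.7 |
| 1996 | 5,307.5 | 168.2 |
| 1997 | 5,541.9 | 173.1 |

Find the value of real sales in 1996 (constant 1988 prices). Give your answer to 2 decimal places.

Real sales 1996 = 5307.5 / 1.682 = 3155.47.

₹3,155.47 million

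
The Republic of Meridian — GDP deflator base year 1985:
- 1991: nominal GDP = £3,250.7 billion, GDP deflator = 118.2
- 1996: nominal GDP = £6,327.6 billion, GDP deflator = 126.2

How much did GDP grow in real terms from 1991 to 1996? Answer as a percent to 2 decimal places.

82.31%

Real GDP 1991 = 3250.7 / 1.182 = 2750.17.
Real GDP 1996 = 6327.6 / 1.262 = 5013.95.
Real growth = 5013.95 / 2750.17 − 1 = 0.8231.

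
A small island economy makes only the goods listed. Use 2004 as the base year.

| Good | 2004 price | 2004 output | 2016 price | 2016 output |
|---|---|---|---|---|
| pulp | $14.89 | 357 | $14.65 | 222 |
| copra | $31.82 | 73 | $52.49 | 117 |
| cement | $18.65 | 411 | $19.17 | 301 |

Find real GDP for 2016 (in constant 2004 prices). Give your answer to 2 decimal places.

$12642.17

Real GDP 2016 = Σ (p_2004 × q_2016) = 14.89·222 + 31.82·117 + 18.65·301 = 12642.17.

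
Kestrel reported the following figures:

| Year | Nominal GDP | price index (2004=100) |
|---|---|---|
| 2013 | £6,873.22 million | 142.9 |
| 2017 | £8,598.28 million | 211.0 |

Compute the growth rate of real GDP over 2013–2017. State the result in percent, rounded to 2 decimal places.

Real GDP 2013 = 6873.22 / 1.429 = 4809.81.
Real GDP 2017 = 8598.28 / 2.110 = 4075.01.
Real growth = 4075.01 / 4809.81 − 1 = -0.1528.

-15.28%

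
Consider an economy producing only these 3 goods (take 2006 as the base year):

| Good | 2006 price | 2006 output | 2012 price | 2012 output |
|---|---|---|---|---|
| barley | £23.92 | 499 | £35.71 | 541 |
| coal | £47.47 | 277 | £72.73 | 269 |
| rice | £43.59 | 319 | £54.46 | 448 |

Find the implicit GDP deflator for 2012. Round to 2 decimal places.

Nominal GDP 2012 = 35.71·541 + 72.73·269 + 54.46·448 = 63281.56.
Real GDP 2012 (at 2006 prices) = 23.92·541 + 47.47·269 + 43.59·448 = 45238.47.
Deflator = Nominal/Real × 100 = 63281.56/45238.47 × 100 = 139.884.

139.88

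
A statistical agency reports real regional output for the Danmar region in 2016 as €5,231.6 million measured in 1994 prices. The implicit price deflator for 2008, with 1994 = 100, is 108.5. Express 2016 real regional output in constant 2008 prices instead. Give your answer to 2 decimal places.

Real regional output in 2008 prices = Real regional output in 1994 prices × (P_2008/P_1994) = 5231.6 × 1.085 = 5676.29.

€5,676.29 million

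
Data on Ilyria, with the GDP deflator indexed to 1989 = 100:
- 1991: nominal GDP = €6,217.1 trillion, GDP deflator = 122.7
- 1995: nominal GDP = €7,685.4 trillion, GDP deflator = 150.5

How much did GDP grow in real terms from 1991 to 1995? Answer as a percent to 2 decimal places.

Deflate each year: 1991 → 6217.1/1.227 = 5066.91; 1995 → 7685.4/1.505 = 5106.58.
So real GDP changed by 5106.58/5066.91 − 1 = 0.0078, i.e. 0.78%.

0.78%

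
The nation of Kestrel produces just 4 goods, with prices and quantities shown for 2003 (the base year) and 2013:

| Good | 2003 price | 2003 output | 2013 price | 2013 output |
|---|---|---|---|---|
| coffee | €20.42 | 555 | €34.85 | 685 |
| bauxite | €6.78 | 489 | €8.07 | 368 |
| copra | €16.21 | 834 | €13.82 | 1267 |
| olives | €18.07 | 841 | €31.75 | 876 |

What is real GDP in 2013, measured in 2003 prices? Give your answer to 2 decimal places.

€52850.13

Real GDP 2013 = Σ (p_2003 × q_2013) = 20.42·685 + 6.78·368 + 16.21·1267 + 18.07·876 = 52850.13.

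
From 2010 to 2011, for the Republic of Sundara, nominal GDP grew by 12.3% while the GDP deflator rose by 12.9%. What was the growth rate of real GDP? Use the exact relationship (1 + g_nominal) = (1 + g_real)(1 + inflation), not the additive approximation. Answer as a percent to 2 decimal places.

(1 + g_nom) = (1 + g_real)(1 + π), so g_real = 1.1230 / 1.1290 − 1 = -0.00531.

-0.53%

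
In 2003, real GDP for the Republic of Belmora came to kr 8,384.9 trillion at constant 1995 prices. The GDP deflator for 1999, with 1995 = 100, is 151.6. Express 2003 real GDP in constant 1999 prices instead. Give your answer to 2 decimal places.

Real GDP in 1999 prices = Real GDP in 1995 prices × (P_1999/P_1995) = 8384.9 × 1.516 = 12711.51.

kr 12,711.51 trillion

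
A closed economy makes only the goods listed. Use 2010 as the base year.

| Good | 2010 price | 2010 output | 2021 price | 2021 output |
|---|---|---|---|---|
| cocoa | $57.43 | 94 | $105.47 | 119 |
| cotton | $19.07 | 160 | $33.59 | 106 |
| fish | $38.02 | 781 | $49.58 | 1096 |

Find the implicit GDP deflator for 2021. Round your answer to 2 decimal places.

Nominal GDP 2021 = 105.47·119 + 33.59·106 + 49.58·1096 = 70451.15.
Real GDP 2021 (at 2010 prices) = 57.43·119 + 19.07·106 + 38.02·1096 = 50525.51.
Deflator = Nominal/Real × 100 = 70451.15/50525.51 × 100 = 139.437.

139.44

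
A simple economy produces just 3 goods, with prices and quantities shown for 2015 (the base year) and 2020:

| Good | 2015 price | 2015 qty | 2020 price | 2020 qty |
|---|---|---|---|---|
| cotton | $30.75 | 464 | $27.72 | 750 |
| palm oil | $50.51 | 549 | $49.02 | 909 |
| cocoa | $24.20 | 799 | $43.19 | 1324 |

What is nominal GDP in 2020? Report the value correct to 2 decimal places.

$122532.74

Nominal GDP 2020 = Σ (p_2020 × q_2020) = 27.72·750 + 49.02·909 + 43.19·1324 = 122532.74.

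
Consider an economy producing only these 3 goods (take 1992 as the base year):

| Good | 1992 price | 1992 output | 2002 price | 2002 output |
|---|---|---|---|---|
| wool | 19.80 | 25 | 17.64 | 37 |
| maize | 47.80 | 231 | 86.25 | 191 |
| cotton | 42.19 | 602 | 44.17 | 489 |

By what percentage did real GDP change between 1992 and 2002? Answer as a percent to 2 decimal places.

-17.44%

Real GDP 1992 = Nominal GDP 1992 = 19.80·25 + 47.80·231 + 42.19·602 = 36935.18.
Real GDP 2002 (at 1992 prices) = 19.80·37 + 47.80·191 + 42.19·489 = 30493.31.
Real growth = 30493.31/36935.18 − 1 = -0.1744.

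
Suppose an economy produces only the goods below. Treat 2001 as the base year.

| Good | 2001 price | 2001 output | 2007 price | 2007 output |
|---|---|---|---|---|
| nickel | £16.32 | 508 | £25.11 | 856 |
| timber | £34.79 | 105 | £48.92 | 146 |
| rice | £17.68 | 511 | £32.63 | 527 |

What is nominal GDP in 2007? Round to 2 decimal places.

£45832.49

Nominal GDP 2007 = Σ (p_2007 × q_2007) = 25.11·856 + 48.92·146 + 32.63·527 = 45832.49.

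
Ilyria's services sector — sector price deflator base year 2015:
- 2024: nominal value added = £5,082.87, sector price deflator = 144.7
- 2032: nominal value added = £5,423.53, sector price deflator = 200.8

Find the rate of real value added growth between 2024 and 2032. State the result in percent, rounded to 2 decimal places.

Deflate each year: 2024 → 5082.87/1.447 = 3512.70; 2032 → 5423.53/2.008 = 2700.96.
So real value added changed by 2700.96/3512.70 − 1 = -0.2311, i.e. -23.11%.

-23.11%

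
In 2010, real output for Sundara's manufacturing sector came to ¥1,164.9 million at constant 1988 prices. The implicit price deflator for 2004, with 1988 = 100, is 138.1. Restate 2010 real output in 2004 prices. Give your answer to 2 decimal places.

¥1,608.73 million

Real output in 2004 prices = Real output in 1988 prices × (P_2004/P_1988) = 1164.9 × 1.381 = 1608.73.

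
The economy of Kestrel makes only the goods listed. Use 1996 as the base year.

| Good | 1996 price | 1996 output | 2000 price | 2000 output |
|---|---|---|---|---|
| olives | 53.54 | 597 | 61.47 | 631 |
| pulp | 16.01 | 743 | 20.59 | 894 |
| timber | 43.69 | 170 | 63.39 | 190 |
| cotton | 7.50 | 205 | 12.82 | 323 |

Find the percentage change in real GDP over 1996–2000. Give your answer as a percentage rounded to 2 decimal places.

11.35%

Real GDP 1996 = Nominal GDP 1996 = 53.54·597 + 16.01·743 + 43.69·170 + 7.50·205 = 52823.61.
Real GDP 2000 (at 1996 prices) = 53.54·631 + 16.01·894 + 43.69·190 + 7.50·323 = 58820.28.
Real growth = 58820.28/52823.61 − 1 = 0.1135.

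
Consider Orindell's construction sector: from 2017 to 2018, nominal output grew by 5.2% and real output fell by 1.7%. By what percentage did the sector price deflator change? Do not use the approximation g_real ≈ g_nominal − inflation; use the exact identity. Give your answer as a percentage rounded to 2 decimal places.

(1 + g_nom) = (1 + g_real)(1 + π), so π = 1.0520 / 0.9830 − 1 = 0.07019.

7.02%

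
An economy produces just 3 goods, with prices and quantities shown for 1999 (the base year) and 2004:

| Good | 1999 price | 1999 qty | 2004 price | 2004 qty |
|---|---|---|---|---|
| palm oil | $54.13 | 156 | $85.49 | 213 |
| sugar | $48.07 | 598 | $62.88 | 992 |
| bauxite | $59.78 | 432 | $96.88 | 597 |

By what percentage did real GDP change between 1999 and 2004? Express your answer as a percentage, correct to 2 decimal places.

Real GDP 1999 = Nominal GDP 1999 = 54.13·156 + 48.07·598 + 59.78·432 = 63015.10.
Real GDP 2004 (at 1999 prices) = 54.13·213 + 48.07·992 + 59.78·597 = 94903.79.
Real growth = 94903.79/63015.10 − 1 = 0.5060.

50.60%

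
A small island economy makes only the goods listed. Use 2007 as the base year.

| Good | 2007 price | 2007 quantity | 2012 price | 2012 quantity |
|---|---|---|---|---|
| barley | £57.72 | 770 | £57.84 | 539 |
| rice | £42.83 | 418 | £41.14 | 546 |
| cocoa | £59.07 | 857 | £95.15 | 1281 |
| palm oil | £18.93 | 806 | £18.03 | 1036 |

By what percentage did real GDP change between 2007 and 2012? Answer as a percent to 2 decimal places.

16.80%

Real GDP 2007 = Nominal GDP 2007 = 57.72·770 + 42.83·418 + 59.07·857 + 18.93·806 = 128227.91.
Real GDP 2012 (at 2007 prices) = 57.72·539 + 42.83·546 + 59.07·1281 + 18.93·1036 = 149776.41.
Real growth = 149776.41/128227.91 − 1 = 0.1680.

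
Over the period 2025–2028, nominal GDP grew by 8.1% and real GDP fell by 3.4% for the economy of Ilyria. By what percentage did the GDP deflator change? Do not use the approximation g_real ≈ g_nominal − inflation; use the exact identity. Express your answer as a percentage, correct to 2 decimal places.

11.90%

(1 + g_nom) = (1 + g_real)(1 + π), so π = 1.0810 / 0.9660 − 1 = 0.11905.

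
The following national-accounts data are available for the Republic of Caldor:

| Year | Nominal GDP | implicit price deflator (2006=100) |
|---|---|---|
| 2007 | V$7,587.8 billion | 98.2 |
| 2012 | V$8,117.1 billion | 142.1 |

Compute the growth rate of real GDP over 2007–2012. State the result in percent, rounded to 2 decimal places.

-26.07%

Real GDP 2007 = 7587.8 / 0.982 = 7726.88.
Real GDP 2012 = 8117.1 / 1.421 = 5712.24.
Real growth = 5712.24 / 7726.88 − 1 = -0.2607.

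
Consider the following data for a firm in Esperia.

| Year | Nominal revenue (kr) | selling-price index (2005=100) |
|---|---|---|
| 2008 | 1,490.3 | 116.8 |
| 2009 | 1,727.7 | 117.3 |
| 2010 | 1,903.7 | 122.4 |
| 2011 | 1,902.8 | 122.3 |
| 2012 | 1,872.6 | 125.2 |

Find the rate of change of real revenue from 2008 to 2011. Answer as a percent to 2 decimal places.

21.94%

Real revenue 2008 = 1490.3/1.168 = 1275.94.
Real revenue 2011 = 1902.8/1.223 = 1555.85.
Change = 1555.85/1275.94 − 1 = 0.2194.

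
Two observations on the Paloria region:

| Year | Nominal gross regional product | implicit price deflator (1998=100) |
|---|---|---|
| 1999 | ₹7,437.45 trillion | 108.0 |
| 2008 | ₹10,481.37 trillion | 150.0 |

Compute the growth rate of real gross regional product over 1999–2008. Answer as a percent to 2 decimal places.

Deflate each year: 1999 → 7437.45/1.080 = 6886.53; 2008 → 10481.37/1.500 = 6987.58.
So real gross regional product changed by 6987.58/6886.53 − 1 = 0.0147, i.e. 1.47%.

1.47%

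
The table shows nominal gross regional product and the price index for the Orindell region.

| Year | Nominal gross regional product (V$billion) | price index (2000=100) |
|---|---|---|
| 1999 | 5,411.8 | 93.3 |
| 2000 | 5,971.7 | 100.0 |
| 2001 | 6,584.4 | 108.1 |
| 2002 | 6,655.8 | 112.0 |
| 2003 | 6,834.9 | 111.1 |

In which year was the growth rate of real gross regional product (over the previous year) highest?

2000: real = 5971.7/1.000 = 5971.70; growth vs 1999 (5800.43) = 2.95%.
2001: real = 6584.4/1.081 = 6091.03; growth vs 2000 (5971.70) = 2.00%.
2002: real = 6655.8/1.120 = 5942.68; growth vs 2001 (6091.03) = -2.44%.
2003: real = 6834.9/1.111 = 6152.03; growth vs 2002 (5942.68) = 3.52%.

2003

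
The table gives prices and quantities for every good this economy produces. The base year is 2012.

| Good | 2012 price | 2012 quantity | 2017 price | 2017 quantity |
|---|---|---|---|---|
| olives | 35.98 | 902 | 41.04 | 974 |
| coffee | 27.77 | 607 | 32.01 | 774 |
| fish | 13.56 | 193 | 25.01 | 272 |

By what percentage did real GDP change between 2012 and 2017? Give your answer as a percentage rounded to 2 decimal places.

15.98%

Real GDP 2012 = Nominal GDP 2012 = 35.98·902 + 27.77·607 + 13.56·193 = 51927.43.
Real GDP 2017 (at 2012 prices) = 35.98·974 + 27.77·774 + 13.56·272 = 60226.82.
Real growth = 60226.82/51927.43 − 1 = 0.1598.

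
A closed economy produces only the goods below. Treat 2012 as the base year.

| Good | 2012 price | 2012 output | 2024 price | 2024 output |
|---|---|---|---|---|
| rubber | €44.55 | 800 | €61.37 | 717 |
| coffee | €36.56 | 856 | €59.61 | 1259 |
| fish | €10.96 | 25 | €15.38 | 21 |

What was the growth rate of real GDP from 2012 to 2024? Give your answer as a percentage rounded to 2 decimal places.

Real GDP 2012 = Nominal GDP 2012 = 44.55·800 + 36.56·856 + 10.96·25 = 67209.36.
Real GDP 2024 (at 2012 prices) = 44.55·717 + 36.56·1259 + 10.96·21 = 78201.55.
Real growth = 78201.55/67209.36 − 1 = 0.1636.

16.36%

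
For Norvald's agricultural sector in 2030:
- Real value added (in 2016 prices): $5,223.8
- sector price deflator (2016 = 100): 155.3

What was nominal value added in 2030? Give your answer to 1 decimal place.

Nominal value added = Real × (sector price deflator/100) = 5223.8 × 1.553 = 8112.56.

$8,112.6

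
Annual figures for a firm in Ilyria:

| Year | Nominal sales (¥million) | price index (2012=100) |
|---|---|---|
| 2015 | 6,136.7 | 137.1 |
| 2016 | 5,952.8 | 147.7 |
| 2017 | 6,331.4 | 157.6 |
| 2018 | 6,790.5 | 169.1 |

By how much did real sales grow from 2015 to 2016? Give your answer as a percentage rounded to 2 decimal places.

Real sales 2015 = 6136.7/1.371 = 4476.08.
Real sales 2016 = 5952.8/1.477 = 4030.33.
Change = 4030.33/4476.08 − 1 = -0.0996.

-9.96%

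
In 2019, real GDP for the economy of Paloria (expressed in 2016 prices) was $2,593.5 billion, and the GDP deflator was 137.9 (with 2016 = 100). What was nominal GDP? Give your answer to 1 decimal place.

Nominal GDP = Real × (GDP deflator/100) = 2593.5 × 1.379 = 3576.44.

$3,576.4 billion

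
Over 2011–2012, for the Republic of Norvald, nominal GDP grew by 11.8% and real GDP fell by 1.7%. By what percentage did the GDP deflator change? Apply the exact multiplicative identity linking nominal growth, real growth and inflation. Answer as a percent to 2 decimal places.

(1 + g_nom) = (1 + g_real)(1 + π), so π = 1.1180 / 0.9830 − 1 = 0.13733.

13.73%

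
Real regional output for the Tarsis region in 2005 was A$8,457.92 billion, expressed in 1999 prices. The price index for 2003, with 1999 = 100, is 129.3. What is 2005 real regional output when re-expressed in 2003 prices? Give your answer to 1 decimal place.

Real regional output in 2003 prices = Real regional output in 1999 prices × (P_2003/P_1999) = 8457.92 × 1.293 = 10936.09.

A$10,936.1 billion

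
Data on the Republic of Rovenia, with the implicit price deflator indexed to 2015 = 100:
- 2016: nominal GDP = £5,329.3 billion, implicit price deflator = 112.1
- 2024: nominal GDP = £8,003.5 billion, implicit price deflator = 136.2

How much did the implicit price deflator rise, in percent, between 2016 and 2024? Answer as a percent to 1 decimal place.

Price-level change = 136.2 / 112.1 − 1 = 0.2150.

21.5%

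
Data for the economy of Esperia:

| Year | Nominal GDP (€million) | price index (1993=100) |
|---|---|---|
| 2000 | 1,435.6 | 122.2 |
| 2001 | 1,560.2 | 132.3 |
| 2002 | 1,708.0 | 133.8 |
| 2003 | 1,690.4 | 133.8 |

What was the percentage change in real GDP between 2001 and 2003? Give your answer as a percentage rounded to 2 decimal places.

7.13%

Real GDP 2001 = 1560.2/1.323 = 1179.29.
Real GDP 2003 = 1690.4/1.338 = 1263.38.
Change = 1263.38/1179.29 − 1 = 0.0713.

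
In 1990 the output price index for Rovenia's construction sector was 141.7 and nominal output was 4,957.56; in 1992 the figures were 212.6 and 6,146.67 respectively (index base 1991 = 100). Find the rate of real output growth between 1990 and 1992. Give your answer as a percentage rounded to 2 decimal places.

Real output 1990 = 4957.56 / 1.417 = 3498.63.
Real output 1992 = 6146.67 / 2.126 = 2891.19.
Real growth = 2891.19 / 3498.63 − 1 = -0.1736.

-17.36%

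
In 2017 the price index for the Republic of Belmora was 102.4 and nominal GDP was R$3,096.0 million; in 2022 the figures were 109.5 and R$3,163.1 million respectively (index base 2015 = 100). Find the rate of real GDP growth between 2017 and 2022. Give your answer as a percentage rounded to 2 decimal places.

-4.46%

Deflate each year: 2017 → 3096.0/1.024 = 3023.44; 2022 → 3163.1/1.095 = 2888.68.
So real GDP changed by 2888.68/3023.44 − 1 = -0.0446, i.e. -4.46%.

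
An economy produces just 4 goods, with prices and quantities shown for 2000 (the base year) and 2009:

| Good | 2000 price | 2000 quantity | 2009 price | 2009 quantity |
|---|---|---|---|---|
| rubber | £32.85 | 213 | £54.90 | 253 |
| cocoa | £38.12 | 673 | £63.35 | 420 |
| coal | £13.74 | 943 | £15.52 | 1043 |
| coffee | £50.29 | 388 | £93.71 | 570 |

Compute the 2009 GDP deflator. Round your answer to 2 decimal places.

Nominal GDP 2009 = 54.90·253 + 63.35·420 + 15.52·1043 + 93.71·570 = 110098.76.
Real GDP 2009 (at 2000 prices) = 32.85·253 + 38.12·420 + 13.74·1043 + 50.29·570 = 67317.57.
Deflator = Nominal/Real × 100 = 110098.76/67317.57 × 100 = 163.551.

163.55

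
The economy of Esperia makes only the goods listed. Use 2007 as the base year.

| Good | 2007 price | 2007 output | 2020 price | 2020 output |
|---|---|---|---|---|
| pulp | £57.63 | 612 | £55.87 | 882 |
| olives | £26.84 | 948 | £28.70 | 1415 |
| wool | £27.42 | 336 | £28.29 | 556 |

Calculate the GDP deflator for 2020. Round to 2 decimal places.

Nominal GDP 2020 = 55.87·882 + 28.70·1415 + 28.29·556 = 105617.08.
Real GDP 2020 (at 2007 prices) = 57.63·882 + 26.84·1415 + 27.42·556 = 104053.78.
Deflator = Nominal/Real × 100 = 105617.08/104053.78 × 100 = 101.502.

101.50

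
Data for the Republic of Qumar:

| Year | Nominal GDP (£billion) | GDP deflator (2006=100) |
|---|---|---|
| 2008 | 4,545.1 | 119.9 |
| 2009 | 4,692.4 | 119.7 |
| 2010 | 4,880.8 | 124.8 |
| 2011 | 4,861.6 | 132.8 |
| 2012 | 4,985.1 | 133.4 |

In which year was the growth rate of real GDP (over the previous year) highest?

2009

2009: real = 4692.4/1.197 = 3920.13; growth vs 2008 (3790.74) = 3.41%.
2010: real = 4880.8/1.248 = 3910.90; growth vs 2009 (3920.13) = -0.24%.
2011: real = 4861.6/1.328 = 3660.84; growth vs 2010 (3910.90) = -6.39%.
2012: real = 4985.1/1.334 = 3736.96; growth vs 2011 (3660.84) = 2.08%.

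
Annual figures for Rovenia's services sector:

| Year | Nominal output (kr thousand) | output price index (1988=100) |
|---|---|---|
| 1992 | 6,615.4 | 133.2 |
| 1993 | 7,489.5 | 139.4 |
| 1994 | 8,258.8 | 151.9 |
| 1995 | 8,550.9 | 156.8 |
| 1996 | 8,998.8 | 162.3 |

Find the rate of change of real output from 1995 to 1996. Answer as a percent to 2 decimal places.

Real output 1995 = 8550.9/1.568 = 5453.38.
Real output 1996 = 8998.8/1.623 = 5544.55.
Change = 5544.55/5453.38 − 1 = 0.0167.

1.67%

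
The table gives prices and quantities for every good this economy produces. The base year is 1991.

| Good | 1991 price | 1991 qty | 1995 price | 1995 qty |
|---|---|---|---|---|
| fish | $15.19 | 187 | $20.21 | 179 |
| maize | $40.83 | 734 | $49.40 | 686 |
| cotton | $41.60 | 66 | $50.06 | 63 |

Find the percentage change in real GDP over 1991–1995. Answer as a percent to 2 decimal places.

Real GDP 1991 = Nominal GDP 1991 = 15.19·187 + 40.83·734 + 41.60·66 = 35555.35.
Real GDP 1995 (at 1991 prices) = 15.19·179 + 40.83·686 + 41.60·63 = 33349.19.
Real growth = 33349.19/35555.35 − 1 = -0.0620.

-6.20%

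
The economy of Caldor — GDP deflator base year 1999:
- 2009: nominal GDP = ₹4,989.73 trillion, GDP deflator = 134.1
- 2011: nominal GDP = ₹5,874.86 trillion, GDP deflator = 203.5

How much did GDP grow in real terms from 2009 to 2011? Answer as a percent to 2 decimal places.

Real GDP 2009 = 4989.73 / 1.341 = 3720.90.
Real GDP 2011 = 5874.86 / 2.035 = 2886.91.
Real growth = 2886.91 / 3720.90 − 1 = -0.2241.

-22.41%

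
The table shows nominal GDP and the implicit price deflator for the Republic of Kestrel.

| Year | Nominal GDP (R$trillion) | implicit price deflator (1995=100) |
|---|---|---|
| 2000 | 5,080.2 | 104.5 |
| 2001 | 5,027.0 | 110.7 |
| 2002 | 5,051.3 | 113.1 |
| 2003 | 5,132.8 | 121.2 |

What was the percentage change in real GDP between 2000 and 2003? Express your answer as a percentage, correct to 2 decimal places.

-12.89%

Real GDP 2000 = 5080.2/1.045 = 4861.44.
Real GDP 2003 = 5132.8/1.212 = 4234.98.
Change = 4234.98/4861.44 − 1 = -0.1289.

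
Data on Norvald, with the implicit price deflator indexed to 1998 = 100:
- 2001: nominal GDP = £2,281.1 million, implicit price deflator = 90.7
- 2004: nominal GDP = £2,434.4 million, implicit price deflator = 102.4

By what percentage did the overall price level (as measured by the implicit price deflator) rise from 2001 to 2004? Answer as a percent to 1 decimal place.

Price-level change = 102.4 / 90.7 − 1 = 0.1290.

12.9%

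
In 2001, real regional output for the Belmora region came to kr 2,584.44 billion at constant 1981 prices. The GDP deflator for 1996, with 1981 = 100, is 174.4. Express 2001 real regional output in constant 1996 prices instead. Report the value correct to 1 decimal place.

kr 4,507.3 billion

Real regional output in 1996 prices = Real regional output in 1981 prices × (P_1996/P_1981) = 2584.44 × 1.744 = 4507.26.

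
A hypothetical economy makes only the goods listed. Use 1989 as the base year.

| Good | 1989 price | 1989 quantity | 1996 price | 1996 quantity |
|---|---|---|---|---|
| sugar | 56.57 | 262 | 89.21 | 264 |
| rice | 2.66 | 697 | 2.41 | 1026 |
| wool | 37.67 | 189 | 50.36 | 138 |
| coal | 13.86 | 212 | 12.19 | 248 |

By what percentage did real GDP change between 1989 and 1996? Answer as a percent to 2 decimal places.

Real GDP 1989 = Nominal GDP 1989 = 56.57·262 + 2.66·697 + 37.67·189 + 13.86·212 = 26733.31.
Real GDP 1996 (at 1989 prices) = 56.57·264 + 2.66·1026 + 37.67·138 + 13.86·248 = 26299.38.
Real growth = 26299.38/26733.31 − 1 = -0.0162.

-1.62%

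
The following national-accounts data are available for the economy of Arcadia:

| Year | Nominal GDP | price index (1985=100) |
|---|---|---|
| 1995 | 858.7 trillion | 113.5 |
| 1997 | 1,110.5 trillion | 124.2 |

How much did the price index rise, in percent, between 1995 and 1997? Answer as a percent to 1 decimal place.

Price-level change = 124.2 / 113.5 − 1 = 0.0943.

9.4%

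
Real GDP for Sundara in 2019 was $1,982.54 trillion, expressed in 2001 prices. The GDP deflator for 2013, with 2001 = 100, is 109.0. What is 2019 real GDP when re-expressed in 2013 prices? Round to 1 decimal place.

Real GDP in 2013 prices = Real GDP in 2001 prices × (P_2013/P_2001) = 1982.54 × 1.090 = 2160.97.

$2,161.0 trillion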